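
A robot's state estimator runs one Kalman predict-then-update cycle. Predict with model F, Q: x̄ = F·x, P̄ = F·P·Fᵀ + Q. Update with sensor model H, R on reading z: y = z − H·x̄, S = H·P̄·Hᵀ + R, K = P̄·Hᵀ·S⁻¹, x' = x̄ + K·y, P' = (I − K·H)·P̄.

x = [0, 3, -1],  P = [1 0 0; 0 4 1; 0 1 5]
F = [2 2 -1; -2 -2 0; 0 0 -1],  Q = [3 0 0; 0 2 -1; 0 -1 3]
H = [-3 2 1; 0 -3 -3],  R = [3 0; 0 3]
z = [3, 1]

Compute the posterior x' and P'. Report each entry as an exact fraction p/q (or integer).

x̄ = F·x = [7, -6, 1]
P̄ = F·P·Fᵀ + Q = [24 -18 3; -18 22 1; 3 1 8]
y = z − H·x̄ = [35, -14]
S = H·P̄·Hᵀ + R = [517 -300; -300 291]
K = P̄·Hᵀ·S⁻¹ = [-5685/20149 -2745/20149; 2703/20149 -1991/20149; -2603/20149 -4553/20149]
x' = x̄ + K·y = [-19502/20149, 1585/20149, -7214/20149]
P' = (I − K·H)·P̄ = [10176/20149 10728/20149 -7983/20149; 10728/20149 38302/20149 -36311/20149; -7983/20149 -36311/20149 40864/20149]

x' = [-19502/20149, 1585/20149, -7214/20149]
P' = [10176/20149 10728/20149 -7983/20149; 10728/20149 38302/20149 -36311/20149; -7983/20149 -36311/20149 40864/20149]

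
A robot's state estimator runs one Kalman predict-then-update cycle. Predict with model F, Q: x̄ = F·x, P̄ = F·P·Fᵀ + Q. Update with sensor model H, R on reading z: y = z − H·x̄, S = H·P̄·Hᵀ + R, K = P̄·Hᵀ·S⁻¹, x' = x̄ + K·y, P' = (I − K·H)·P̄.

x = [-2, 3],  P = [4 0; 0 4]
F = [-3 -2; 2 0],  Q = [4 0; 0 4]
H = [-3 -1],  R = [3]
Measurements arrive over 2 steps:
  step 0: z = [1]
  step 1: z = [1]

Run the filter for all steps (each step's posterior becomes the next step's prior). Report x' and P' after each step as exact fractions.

step 0: x' = [432/383, -1688/383], P' = [712/383 -1704/383; -1704/383 4956/383]
step 1: x' = [-2756/28879, -13124/28879], P' = [29572/28879 -64224/28879; -64224/28879 204684/28879]

step 0: x̄ = F·x = [0, -4]
step 0: P̄ = F·P·Fᵀ + Q = [56 -24; -24 20]
step 0: y = z − H·x̄ = [-3]
step 0: S = H·P̄·Hᵀ + R = [383]
step 0: K = P̄·Hᵀ·S⁻¹ = [-144/383; 52/383]
step 0: x' = x̄ + K·y = [432/383, -1688/383]
step 0: P' = (I − K·H)·P̄ = [712/383 -1704/383; -1704/383 4956/383]
step 1: x̄ = F·x = [2080/383, 864/383]
step 1: P̄ = F·P·Fᵀ + Q = [7316/383 2544/383; 2544/383 4380/383]
step 1: y = z − H·x̄ = [7487/383]
step 1: S = H·P̄·Hᵀ + R = [86637/383]
step 1: K = P̄·Hᵀ·S⁻¹ = [-8164/28879; -4004/28879]
step 1: x' = x̄ + K·y = [-2756/28879, -13124/28879]
step 1: P' = (I − K·H)·P̄ = [29572/28879 -64224/28879; -64224/28879 204684/28879]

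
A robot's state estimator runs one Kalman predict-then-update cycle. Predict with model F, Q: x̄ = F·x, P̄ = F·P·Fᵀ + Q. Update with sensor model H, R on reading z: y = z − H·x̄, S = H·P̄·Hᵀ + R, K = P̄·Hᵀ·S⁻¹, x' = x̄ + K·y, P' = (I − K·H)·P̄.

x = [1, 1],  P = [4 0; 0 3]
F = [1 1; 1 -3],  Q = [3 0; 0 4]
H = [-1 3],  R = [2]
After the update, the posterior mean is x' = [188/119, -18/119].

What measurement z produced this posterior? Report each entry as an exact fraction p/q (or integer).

x̄ = F·x = [2, -2]
P̄ = F·P·Fᵀ + Q = [10 -5; -5 35]
S = H·P̄·Hᵀ + R = [357]
K = P̄·Hᵀ·S⁻¹ = [-25/357; 110/357]
x' − x̄ = [-50/119, 220/119] = K·y
y = (KᵀK)⁻¹·Kᵀ·(x' − x̄) = [6]
z = y + H·x̄ = [6] + [-8] = [-2]

z = [-2]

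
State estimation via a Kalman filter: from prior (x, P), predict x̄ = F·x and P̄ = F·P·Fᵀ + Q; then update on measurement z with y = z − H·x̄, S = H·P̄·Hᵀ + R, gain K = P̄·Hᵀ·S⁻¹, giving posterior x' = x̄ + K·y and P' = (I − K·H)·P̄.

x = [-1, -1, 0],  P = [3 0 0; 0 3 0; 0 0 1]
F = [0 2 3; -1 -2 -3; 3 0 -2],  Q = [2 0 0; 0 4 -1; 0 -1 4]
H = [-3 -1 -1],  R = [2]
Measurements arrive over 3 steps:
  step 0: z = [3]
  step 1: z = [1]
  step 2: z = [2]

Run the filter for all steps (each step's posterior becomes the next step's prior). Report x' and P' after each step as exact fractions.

step 0: x̄ = F·x = [-2, 3, -3]
step 0: P̄ = F·P·Fᵀ + Q = [23 -21 -6; -21 28 -4; -6 -4 35]
step 0: y = z − H·x̄ = [-3]
step 0: S = H·P̄·Hᵀ + R = [102]
step 0: K = P̄·Hᵀ·S⁻¹ = [-7/17; 13/34; -13/102]
step 0: x' = x̄ + K·y = [-13/17, 63/34, -89/34]
step 0: P' = (I − K·H)·P̄ = [97/17 -84/17 -193/17; -84/17 445/34 33/34; -193/17 33/34 3401/102]
step 1: x̄ = F·x = [-141/34, 167/34, 50/17]
step 1: P̄ = F·P·Fᵀ + Q = [12447/34 -10885/34 -5708/17; -10885/34 9721/34 5014/17; -5708/17 5014/17 16573/51]
step 1: y = z − H·x̄ = [-61/17]
step 1: S = H·P̄·Hᵀ + R = [28666/51]
step 1: K = P̄·Hᵀ·S⁻¹ = [-11280/14333; 19359/28666; 19757/28666]
step 1: x' = x̄ + K·y = [-37929/28666, 35668/14333, 13419/28666]
step 1: P' = (I − K·H)·P̄ = [514803/28666 -613825/28666 -442732/14333; -613825/28666 423749/14333 955259/28666; -442732/14333 955259/28666 1661619/28666]
step 2: x̄ = F·x = [182929/28666, -72500/14333, -140625/28666]
step 2: P̄ = F·P·Fᵀ + Q = [29865003/28666 -25923629/28666 -12721438/14333; -25923629/28666 11334527/14333 22098873/28666; -12721438/14333 22098873/28666 22019935/28666]
step 2: y = z − H·x̄ = [160247/14333]
step 2: S = H·P̄·Hᵀ + R = [24765032/14333]
step 2: K = P̄·Hᵀ·S⁻¹ = [-4778563/6191258; 2062685/3095629; 8052455/12382516]
step 2: x' = x̄ + K·y = [-6958420/3095629, 7402915/3095629, 29284595/12382516]
step 2: P' = (I − K·H)·P̄ = [77604967/6191258 -97437797/6191258 -62909989/3095629; -97437797/6191258 73266951/3095629 137528749/6191258; -62909989/3095629 137528749/6191258 115939365/3095629]

step 0: x' = [-13/17, 63/34, -89/34], P' = [97/17 -84/17 -193/17; -84/17 445/34 33/34; -193/17 33/34 3401/102]
step 1: x' = [-37929/28666, 35668/14333, 13419/28666], P' = [514803/28666 -613825/28666 -442732/14333; -613825/28666 423749/14333 955259/28666; -442732/14333 955259/28666 1661619/28666]
step 2: x' = [-6958420/3095629, 7402915/3095629, 29284595/12382516], P' = [77604967/6191258 -97437797/6191258 -62909989/3095629; -97437797/6191258 73266951/3095629 137528749/6191258; -62909989/3095629 137528749/6191258 115939365/3095629]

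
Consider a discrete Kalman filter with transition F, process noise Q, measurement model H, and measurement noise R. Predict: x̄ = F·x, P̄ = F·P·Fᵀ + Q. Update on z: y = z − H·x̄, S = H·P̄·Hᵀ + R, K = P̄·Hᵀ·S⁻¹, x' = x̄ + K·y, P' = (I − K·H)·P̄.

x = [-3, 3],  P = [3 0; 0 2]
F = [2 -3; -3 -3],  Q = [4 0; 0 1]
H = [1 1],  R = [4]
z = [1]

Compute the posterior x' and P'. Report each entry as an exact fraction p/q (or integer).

x̄ = F·x = [-15, 0]
P̄ = F·P·Fᵀ + Q = [34 0; 0 46]
y = z − H·x̄ = [16]
S = H·P̄·Hᵀ + R = [84]
K = P̄·Hᵀ·S⁻¹ = [17/42; 23/42]
x' = x̄ + K·y = [-179/21, 184/21]
P' = (I − K·H)·P̄ = [425/21 -391/21; -391/21 437/21]

x' = [-179/21, 184/21]
P' = [425/21 -391/21; -391/21 437/21]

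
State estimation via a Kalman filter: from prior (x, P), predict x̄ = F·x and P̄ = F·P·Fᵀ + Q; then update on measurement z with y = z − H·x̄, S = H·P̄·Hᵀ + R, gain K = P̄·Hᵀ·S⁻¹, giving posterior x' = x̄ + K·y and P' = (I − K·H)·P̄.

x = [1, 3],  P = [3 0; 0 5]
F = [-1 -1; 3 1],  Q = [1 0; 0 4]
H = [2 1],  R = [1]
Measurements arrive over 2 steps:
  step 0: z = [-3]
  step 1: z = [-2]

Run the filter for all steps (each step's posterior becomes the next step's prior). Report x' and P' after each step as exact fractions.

step 0: x̄ = F·x = [-4, 6]
step 0: P̄ = F·P·Fᵀ + Q = [9 -14; -14 36]
step 0: y = z − H·x̄ = [-1]
step 0: S = H·P̄·Hᵀ + R = [17]
step 0: K = P̄·Hᵀ·S⁻¹ = [4/17; 8/17]
step 0: x' = x̄ + K·y = [-72/17, 94/17]
step 0: P' = (I − K·H)·P̄ = [137/17 -270/17; -270/17 548/17]
step 1: x̄ = F·x = [-22/17, -122/17]
step 1: P̄ = F·P·Fᵀ + Q = [162/17 121/17; 121/17 229/17]
step 1: y = z − H·x̄ = [132/17]
step 1: S = H·P̄·Hᵀ + R = [1378/17]
step 1: K = P̄·Hᵀ·S⁻¹ = [445/1378; 471/1378]
step 1: x' = x̄ + K·y = [836/689, -3116/689]
step 1: P' = (I − K·H)·P̄ = [1483/1378 -2521/1378; -2521/1378 5513/1378]

step 0: x' = [-72/17, 94/17], P' = [137/17 -270/17; -270/17 548/17]
step 1: x' = [836/689, -3116/689], P' = [1483/1378 -2521/1378; -2521/1378 5513/1378]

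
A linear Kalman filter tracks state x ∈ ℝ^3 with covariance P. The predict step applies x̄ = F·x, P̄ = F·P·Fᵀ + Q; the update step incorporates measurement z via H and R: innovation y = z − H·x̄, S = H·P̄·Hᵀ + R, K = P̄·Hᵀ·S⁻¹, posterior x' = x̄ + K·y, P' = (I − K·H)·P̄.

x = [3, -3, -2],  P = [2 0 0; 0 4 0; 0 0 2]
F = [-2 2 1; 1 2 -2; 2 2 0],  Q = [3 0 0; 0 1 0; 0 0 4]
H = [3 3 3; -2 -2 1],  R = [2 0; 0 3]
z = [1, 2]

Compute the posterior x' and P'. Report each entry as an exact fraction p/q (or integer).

x̄ = F·x = [-14, 1, 0]
P̄ = F·P·Fᵀ + Q = [29 8 8; 8 27 20; 8 20 28]
y = z − H·x̄ = [40, -24]
S = H·P̄·Hᵀ + R = [1406 -432; -432 207]
K = P̄·Hᵀ·S⁻¹ = [-63/11602 -5746/17403; 1395/11602 490/52209; 1260/5801 16604/52209]
x' = x̄ + K·y = [-36506/5801, 97183/17403, 18368/17403]
P' = (I − K·H)·P̄ = [92139/11602 -264967/34806 -5788/17403; -264967/34806 796711/104418 3280/52209; -5788/17403 3280/52209 21644/52209]

x' = [-36506/5801, 97183/17403, 18368/17403]
P' = [92139/11602 -264967/34806 -5788/17403; -264967/34806 796711/104418 3280/52209; -5788/17403 3280/52209 21644/52209]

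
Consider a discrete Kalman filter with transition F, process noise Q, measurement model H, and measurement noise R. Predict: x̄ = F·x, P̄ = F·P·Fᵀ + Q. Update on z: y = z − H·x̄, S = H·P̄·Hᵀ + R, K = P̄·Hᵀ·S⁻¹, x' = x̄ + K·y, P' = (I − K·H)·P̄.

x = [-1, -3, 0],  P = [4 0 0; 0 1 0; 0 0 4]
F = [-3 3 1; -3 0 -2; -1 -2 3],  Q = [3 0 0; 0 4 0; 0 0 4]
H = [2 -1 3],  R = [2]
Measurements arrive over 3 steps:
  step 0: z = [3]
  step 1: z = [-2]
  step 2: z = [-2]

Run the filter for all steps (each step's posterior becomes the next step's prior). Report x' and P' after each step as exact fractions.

step 0: x' = [-2817/437, 1365/437, 2771/437], P' = [14274/437 14576/437 -4614/437; 14576/437 23824/437 -1788/437; -4614/437 -1788/437 2544/437]
step 1: x' = [6405775/281197, -4563052/281197, -5973021/281197], P' = [54415437/281197 -27139884/281197 -45304902/281197; -27139884/281197 51591920/843591 23860538/281197; -45304902/281197 23860538/281197 38218396/281197]
step 2: x' = [-57725660818/7750307003, 47706640059/7750307003, 49180608720/7750307003], P' = [424379722368/7750307003 -169402713283/7750307003 -337742118113/7750307003; -169402713283/7750307003 164010026935/7750307003 168007786879/7750307003; -337742118113/7750307003 168007786879/7750307003 845770806901/23250921009]

step 0: x̄ = F·x = [-6, 3, 7]
step 0: P̄ = F·P·Fᵀ + Q = [52 28 18; 28 56 -12; 18 -12 48]
step 0: y = z − H·x̄ = [-3]
step 0: S = H·P̄·Hᵀ + R = [874]
step 0: K = P̄·Hᵀ·S⁻¹ = [65/437; -18/437; 96/437]
step 0: x' = x̄ + K·y = [-2817/437, 1365/437, 2771/437]
step 0: P' = (I − K·H)·P̄ = [14274/437 14576/437 -4614/437; 14576/437 23824/437 -1788/437; -4614/437 -1788/437 2544/437]
step 1: x̄ = F·x = [15317/437, 2909/437, 8400/437]
step 1: P̄ = F·P·Fᵀ + Q = [101325/437 -10920/437 -15138/437; -10920/437 85022/437 140160/437; -15138/437 140160/437 241658/437]
step 1: y = z − H·x̄ = [-53799/437]
step 1: S = H·P̄·Hᵀ + R = [1687182/437]
step 1: K = P̄·Hᵀ·S⁻¹ = [28026/281197; 156809/843591; 92423/281197]
step 1: x' = x̄ + K·y = [6405775/281197, -4563052/281197, -5973021/281197]
step 1: P' = (I − K·H)·P̄ = [54415437/281197 -27139884/281197 -45304902/281197; -27139884/281197 51591920/843591 23860538/281197; -45304902/281197 23860538/281197 38218396/281197]
step 2: x̄ = F·x = [-38879502/281197, -7271283/281197, -15198734/281197]
step 2: P̄ = F·P·Fᵀ + Q = [1587087232/281197 378483163/281197 713370793/281197; 378483163/281197 100078481/281197 183673097/281197; 713370793/281197 183673097/281197 1035715307/843591]
step 2: y = z − H·x̄ = [115521529/281197]
step 2: S = H·P̄·Hᵀ + R = [15500614006/281197]
step 2: K = P̄·Hᵀ·S⁻¹ = [2467901840/7750307003; 603953568/7750307003; 1139391898/7750307003]
step 2: x' = x̄ + K·y = [-57725660818/7750307003, 47706640059/7750307003, 49180608720/7750307003]
step 2: P' = (I − K·H)·P̄ = [424379722368/7750307003 -169402713283/7750307003 -337742118113/7750307003; -169402713283/7750307003 164010026935/7750307003 168007786879/7750307003; -337742118113/7750307003 168007786879/7750307003 845770806901/23250921009]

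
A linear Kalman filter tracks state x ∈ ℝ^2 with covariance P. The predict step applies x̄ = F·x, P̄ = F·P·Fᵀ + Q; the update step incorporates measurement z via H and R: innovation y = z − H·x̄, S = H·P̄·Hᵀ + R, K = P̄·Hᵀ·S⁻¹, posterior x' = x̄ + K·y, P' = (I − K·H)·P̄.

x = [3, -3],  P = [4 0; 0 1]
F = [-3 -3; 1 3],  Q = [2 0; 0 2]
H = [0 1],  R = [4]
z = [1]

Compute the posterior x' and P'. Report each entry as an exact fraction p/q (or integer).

x' = [-147/19, -9/19]
P' = [452/19 -84/19; -84/19 60/19]

x̄ = F·x = [0, -6]
P̄ = F·P·Fᵀ + Q = [47 -21; -21 15]
y = z − H·x̄ = [7]
S = H·P̄·Hᵀ + R = [19]
K = P̄·Hᵀ·S⁻¹ = [-21/19; 15/19]
x' = x̄ + K·y = [-147/19, -9/19]
P' = (I − K·H)·P̄ = [452/19 -84/19; -84/19 60/19]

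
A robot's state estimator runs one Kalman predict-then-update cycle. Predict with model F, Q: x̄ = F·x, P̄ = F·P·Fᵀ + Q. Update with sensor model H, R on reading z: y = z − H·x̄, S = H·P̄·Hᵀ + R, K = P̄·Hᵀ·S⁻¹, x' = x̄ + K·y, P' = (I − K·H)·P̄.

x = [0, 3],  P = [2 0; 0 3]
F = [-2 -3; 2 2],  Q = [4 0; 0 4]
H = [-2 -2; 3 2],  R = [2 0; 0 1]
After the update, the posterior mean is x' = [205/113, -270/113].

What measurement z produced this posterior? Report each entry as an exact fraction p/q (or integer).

x̄ = F·x = [-9, 6]
P̄ = F·P·Fᵀ + Q = [39 -26; -26 24]
S = H·P̄·Hᵀ + R = [46 -70; -70 136]
K = P̄·Hᵀ·S⁻¹ = [169/226 195/226; -389/339 -275/339]
x' − x̄ = [1222/113, -948/113] = K·y
y = (KᵀK)⁻¹·Kᵀ·(x' − x̄) = [-4, 16]
z = y + H·x̄ = [-4, 16] + [6, -15] = [2, 1]

z = [2, 1]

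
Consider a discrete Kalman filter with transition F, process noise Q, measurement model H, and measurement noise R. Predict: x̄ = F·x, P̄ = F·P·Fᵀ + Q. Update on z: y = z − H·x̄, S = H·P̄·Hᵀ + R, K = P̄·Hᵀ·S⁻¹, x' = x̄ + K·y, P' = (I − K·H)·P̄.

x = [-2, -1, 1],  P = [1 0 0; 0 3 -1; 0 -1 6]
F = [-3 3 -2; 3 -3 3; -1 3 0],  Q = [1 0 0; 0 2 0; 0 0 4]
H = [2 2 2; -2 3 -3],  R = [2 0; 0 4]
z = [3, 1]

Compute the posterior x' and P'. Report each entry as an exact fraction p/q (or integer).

x̄ = F·x = [1, 0, -1]
P̄ = F·P·Fᵀ + Q = [73 -87 36; -87 110 -39; 36 -39 32]
y = z − H·x̄ = [3, 0]
S = H·P̄·Hᵀ + R = [142 -358; -358 3752]
K = P̄·Hᵀ·S⁻¹ = [-9641/202310 -28689/202310; 51127/202310 38363/202310; 57793/202310 -9853/202310]
x' = x̄ + K·y = [173387/202310, 153381/202310, -28931/202310]
P' = (I − K·H)·P̄ = [417999/202310 -93613/202310 -334027/202310; -93613/202310 66741/202310 77999/202310; -334027/202310 77999/202310 313821/202310]

x' = [173387/202310, 153381/202310, -28931/202310]
P' = [417999/202310 -93613/202310 -334027/202310; -93613/202310 66741/202310 77999/202310; -334027/202310 77999/202310 313821/202310]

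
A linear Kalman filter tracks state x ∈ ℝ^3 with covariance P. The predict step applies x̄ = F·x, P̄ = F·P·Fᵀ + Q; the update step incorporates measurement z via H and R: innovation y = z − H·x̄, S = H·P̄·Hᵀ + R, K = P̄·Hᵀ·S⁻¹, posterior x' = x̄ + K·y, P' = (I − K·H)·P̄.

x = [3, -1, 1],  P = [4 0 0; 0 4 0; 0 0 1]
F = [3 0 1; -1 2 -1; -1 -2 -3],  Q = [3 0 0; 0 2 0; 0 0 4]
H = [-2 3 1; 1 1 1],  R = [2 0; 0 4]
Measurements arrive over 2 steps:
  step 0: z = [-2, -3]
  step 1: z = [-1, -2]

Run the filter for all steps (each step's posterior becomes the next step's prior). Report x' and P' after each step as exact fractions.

step 0: x' = [-97/363, -497/3630, -2737/1210], P' = [1783/363 2333/363 -1200/121; 2333/363 34759/3630 -18831/1210; -1200/121 -18831/1210 32667/1210]
step 1: x' = [-239981045/110794376, -42253459/15827768, 151390957/55397188], P' = [120663027/55397188 15785301/7913884 -58819059/27698594; 15785301/7913884 19415145/7913884 -12520351/3956942; -58819059/27698594 -12520351/3956942 77736850/13849297]

step 0: x̄ = F·x = [10, -6, -4]
step 0: P̄ = F·P·Fᵀ + Q = [40 -13 -15; -13 23 -9; -15 -9 33]
step 0: y = z − H·x̄ = [40, -3]
step 0: S = H·P̄·Hᵀ + R = [564 -12; -12 26]
step 0: K = P̄·Hᵀ·S⁻¹ = [-167/726 43/121; 281/1815 133/1210; 87/1210 459/1210]
step 0: x' = x̄ + K·y = [-97/363, -497/3630, -2737/1210]
step 0: P' = (I − K·H)·P̄ = [1783/363 2333/363 -1200/121; 2333/363 34759/3630 -18831/1210; -1200/121 -18831/1210 32667/1210]
step 1: x̄ = F·x = [-337/110, 2729/1210, 26597/3630]
step 1: P̄ = F·P·Fᵀ + Q = [147/10 591/110 -439/110; 591/110 107593/1210 84923/1210; -439/110 84923/1210 252799/3630]
step 1: y = z − H·x̄ = [-7703/363, -30923/3630]
step 1: S = H·P̄·Hᵀ + R = [473104/363 216748/363; 216748/363 1163029/3630]
step 1: K = P̄·Hᵀ·S⁻¹ = [-3924693/15827768 7095126/13849297; 1634131/15827768 634984/1978471; 1454921/7913884 1126523/13849297]
step 1: x' = x̄ + K·y = [-239981045/110794376, -42253459/15827768, 151390957/55397188]
step 1: P' = (I − K·H)·P̄ = [120663027/55397188 15785301/7913884 -58819059/27698594; 15785301/7913884 19415145/7913884 -12520351/3956942; -58819059/27698594 -12520351/3956942 77736850/13849297]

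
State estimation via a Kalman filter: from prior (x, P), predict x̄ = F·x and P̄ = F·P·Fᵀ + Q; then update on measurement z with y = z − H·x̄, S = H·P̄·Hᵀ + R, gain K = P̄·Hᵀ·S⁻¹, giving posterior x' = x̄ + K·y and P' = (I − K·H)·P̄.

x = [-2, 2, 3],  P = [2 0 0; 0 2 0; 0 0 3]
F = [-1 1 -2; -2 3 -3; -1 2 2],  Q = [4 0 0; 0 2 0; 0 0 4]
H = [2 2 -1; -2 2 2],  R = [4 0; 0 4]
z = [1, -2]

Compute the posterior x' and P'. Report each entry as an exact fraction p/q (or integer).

x̄ = F·x = [-2, 1, 12]
P̄ = F·P·Fᵀ + Q = [20 28 -6; 28 55 -2; -6 -2 26]
y = z − H·x̄ = [15, -32]
S = H·P̄·Hᵀ + R = [586 48; 48 216]
K = P̄·Hᵀ·S⁻¹ = [455/2589 -319/15534; 706/2589 5309/31068; -83/863 1549/5178]
x' = x̄ + K·y = [10045/7767, -2935/7767, 2549/2589]
P' = (I − K·H)·P̄ = [16748/7767 -3869/7767 6766/2589; -3869/7767 9997/15534 -2071/2589; 6766/2589 -2071/2589 3462/863]

x' = [10045/7767, -2935/7767, 2549/2589]
P' = [16748/7767 -3869/7767 6766/2589; -3869/7767 9997/15534 -2071/2589; 6766/2589 -2071/2589 3462/863]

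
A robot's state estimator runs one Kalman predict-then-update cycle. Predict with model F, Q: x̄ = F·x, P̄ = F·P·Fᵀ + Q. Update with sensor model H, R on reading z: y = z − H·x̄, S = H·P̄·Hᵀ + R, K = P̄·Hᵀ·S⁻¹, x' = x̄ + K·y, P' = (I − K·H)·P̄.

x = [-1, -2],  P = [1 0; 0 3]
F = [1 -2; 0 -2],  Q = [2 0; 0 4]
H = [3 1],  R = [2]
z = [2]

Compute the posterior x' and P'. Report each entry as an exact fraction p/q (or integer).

x̄ = F·x = [3, 4]
P̄ = F·P·Fᵀ + Q = [15 12; 12 16]
y = z − H·x̄ = [-11]
S = H·P̄·Hᵀ + R = [225]
K = P̄·Hᵀ·S⁻¹ = [19/75; 52/225]
x' = x̄ + K·y = [16/75, 328/225]
P' = (I − K·H)·P̄ = [14/25 -88/75; -88/75 896/225]

x' = [16/75, 328/225]
P' = [14/25 -88/75; -88/75 896/225]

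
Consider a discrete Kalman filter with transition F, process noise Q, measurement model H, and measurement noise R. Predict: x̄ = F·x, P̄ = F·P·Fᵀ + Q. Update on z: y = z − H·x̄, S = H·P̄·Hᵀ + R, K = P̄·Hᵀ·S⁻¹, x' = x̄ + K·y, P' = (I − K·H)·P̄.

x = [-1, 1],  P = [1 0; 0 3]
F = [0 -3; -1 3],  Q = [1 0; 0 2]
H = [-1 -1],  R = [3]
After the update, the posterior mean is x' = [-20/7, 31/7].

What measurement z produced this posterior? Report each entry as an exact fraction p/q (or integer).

z = [-2]

x̄ = F·x = [-3, 4]
P̄ = F·P·Fᵀ + Q = [28 -27; -27 30]
S = H·P̄·Hᵀ + R = [7]
K = P̄·Hᵀ·S⁻¹ = [-1/7; -3/7]
x' − x̄ = [1/7, 3/7] = K·y
y = (KᵀK)⁻¹·Kᵀ·(x' − x̄) = [-1]
z = y + H·x̄ = [-1] + [-1] = [-2]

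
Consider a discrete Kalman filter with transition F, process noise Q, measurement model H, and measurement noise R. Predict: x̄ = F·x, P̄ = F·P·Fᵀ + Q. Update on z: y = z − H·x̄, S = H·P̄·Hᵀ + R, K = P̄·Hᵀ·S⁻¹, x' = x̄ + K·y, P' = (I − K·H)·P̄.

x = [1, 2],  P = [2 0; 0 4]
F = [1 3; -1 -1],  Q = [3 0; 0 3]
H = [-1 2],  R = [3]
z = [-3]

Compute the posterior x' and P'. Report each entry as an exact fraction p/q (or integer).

x' = [131/68, -11/17]
P' = [815/136 38/17; 38/17 25/17]

x̄ = F·x = [7, -3]
P̄ = F·P·Fᵀ + Q = [41 -14; -14 9]
y = z − H·x̄ = [10]
S = H·P̄·Hᵀ + R = [136]
K = P̄·Hᵀ·S⁻¹ = [-69/136; 4/17]
x' = x̄ + K·y = [131/68, -11/17]
P' = (I − K·H)·P̄ = [815/136 38/17; 38/17 25/17]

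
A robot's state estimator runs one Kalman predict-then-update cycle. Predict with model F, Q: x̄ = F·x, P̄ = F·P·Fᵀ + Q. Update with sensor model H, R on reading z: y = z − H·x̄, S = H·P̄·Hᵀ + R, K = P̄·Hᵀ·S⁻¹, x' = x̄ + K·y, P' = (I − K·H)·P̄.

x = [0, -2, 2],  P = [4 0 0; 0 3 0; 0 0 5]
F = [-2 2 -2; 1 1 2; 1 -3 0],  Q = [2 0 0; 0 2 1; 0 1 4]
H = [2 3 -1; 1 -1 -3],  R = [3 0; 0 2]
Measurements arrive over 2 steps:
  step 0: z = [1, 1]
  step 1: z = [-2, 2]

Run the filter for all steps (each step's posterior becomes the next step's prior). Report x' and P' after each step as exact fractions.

step 0: x' = [-29849/55768, 52547/111536, -71089/111536], P' = [232525/27884 -241591/55768 223597/55768; -241591/55768 282413/111536 -236047/111536; 223597/55768 -236047/111536 238021/111536]
step 1: x' = [1728139/4627697, -3581008369/3840988510, -836120313/3840988510], P' = [19787794/4627697 -9418063/4627697 9060095/4627697; -9418063/4627697 2370629169/1920494255 -1838210747/1920494255; 9060095/4627697 -1838210747/1920494255 2109788941/1920494255]

step 0: x̄ = F·x = [-8, 2, 6]
step 0: P̄ = F·P·Fᵀ + Q = [50 -22 -26; -22 29 -4; -26 -4 35]
step 0: y = z − H·x̄ = [17, 29]
step 0: S = H·P̄·Hᵀ + R = [363 310; 310 572]
step 0: K = P̄·Hᵀ·S⁻¹ = [-3045/27884 17925/55768; 19487/55768 -28727/111536; -8629/55768 -15411/111536]
step 0: x' = x̄ + K·y = [-29849/55768, 52547/111536, -71089/111536]
step 0: P' = (I − K·H)·P̄ = [232525/27884 -241591/55768 223597/55768; -241591/55768 282413/111536 -236047/111536; 223597/55768 -236047/111536 238021/111536]
step 1: x̄ = F·x = [91667/27884, -149329/111536, -217339/111536]
step 1: P̄ = F·P·Fᵀ + Q = [959787/6971 -1350679/27884 -2432701/27884; -1350679/27884 2265893/111536 3471431/111536; -2432701/27884 3471431/111536 6817053/111536]
step 1: y = z − H·x̄ = [-45360/6971, -472471/55768]
step 1: S = H·P̄·Hᵀ + R = [2639569/6971 4956758/6971; 4956758/6971 42304469/27884]
step 1: K = P̄·Hᵀ·S⁻¹ = [39672/243563 1012786/4627697; 19879052/101078645 -764493073/3840988510; -1834076/101078645 -731216651/3840988510]
step 1: x' = x̄ + K·y = [1728139/4627697, -3581008369/3840988510, -836120313/3840988510]
step 1: P' = (I − K·H)·P̄ = [19787794/4627697 -9418063/4627697 9060095/4627697; -9418063/4627697 2370629169/1920494255 -1838210747/1920494255; 9060095/4627697 -1838210747/1920494255 2109788941/1920494255]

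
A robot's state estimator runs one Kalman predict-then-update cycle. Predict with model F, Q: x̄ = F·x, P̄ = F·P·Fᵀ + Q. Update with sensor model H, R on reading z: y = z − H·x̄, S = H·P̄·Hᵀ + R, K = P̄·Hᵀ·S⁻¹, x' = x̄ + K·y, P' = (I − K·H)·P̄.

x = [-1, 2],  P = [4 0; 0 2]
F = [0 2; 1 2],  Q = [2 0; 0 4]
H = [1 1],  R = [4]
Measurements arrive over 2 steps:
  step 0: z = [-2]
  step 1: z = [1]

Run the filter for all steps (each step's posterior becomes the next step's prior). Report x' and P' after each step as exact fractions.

step 0: x' = [11/23, -39/23], P' = [68/23 -32/23; -32/23 80/23]
step 1: x' = [30/661, 295/661], P' = [2108/661 -864/661; -864/661 2080/661]

step 0: x̄ = F·x = [4, 3]
step 0: P̄ = F·P·Fᵀ + Q = [10 8; 8 16]
step 0: y = z − H·x̄ = [-9]
step 0: S = H·P̄·Hᵀ + R = [46]
step 0: K = P̄·Hᵀ·S⁻¹ = [9/23; 12/23]
step 0: x' = x̄ + K·y = [11/23, -39/23]
step 0: P' = (I − K·H)·P̄ = [68/23 -32/23; -32/23 80/23]
step 1: x̄ = F·x = [-78/23, -67/23]
step 1: P̄ = F·P·Fᵀ + Q = [366/23 256/23; 256/23 352/23]
step 1: y = z − H·x̄ = [168/23]
step 1: S = H·P̄·Hᵀ + R = [1322/23]
step 1: K = P̄·Hᵀ·S⁻¹ = [311/661; 304/661]
step 1: x' = x̄ + K·y = [30/661, 295/661]
step 1: P' = (I − K·H)·P̄ = [2108/661 -864/661; -864/661 2080/661]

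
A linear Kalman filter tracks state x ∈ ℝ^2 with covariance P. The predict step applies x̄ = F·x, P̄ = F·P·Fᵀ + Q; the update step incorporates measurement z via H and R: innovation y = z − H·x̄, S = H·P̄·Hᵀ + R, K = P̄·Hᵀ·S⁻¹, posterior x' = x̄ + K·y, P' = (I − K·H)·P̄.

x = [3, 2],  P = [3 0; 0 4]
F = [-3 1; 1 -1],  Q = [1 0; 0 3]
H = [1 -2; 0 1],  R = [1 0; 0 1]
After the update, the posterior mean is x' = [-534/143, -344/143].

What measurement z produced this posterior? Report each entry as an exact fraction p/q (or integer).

x̄ = F·x = [-7, 1]
P̄ = F·P·Fᵀ + Q = [32 -13; -13 10]
S = H·P̄·Hᵀ + R = [125 -33; -33 11]
K = P̄·Hᵀ·S⁻¹ = [19/26 289/286; -3/26 161/286]
x' − x̄ = [467/143, -487/143] = K·y
y = (KᵀK)⁻¹·Kᵀ·(x' − x̄) = [10, -4]
z = y + H·x̄ = [10, -4] + [-9, 1] = [1, -3]

z = [1, -3]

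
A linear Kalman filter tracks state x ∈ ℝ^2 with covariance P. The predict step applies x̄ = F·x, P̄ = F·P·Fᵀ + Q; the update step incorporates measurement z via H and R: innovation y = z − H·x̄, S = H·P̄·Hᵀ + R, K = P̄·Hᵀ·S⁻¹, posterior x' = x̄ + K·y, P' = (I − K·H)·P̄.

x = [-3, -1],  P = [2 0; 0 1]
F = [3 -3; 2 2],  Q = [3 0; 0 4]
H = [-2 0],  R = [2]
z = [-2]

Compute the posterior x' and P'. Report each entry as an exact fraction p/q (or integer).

x̄ = F·x = [-6, -8]
P̄ = F·P·Fᵀ + Q = [30 6; 6 16]
y = z − H·x̄ = [-14]
S = H·P̄·Hᵀ + R = [122]
K = P̄·Hᵀ·S⁻¹ = [-30/61; -6/61]
x' = x̄ + K·y = [54/61, -404/61]
P' = (I − K·H)·P̄ = [30/61 6/61; 6/61 904/61]

x' = [54/61, -404/61]
P' = [30/61 6/61; 6/61 904/61]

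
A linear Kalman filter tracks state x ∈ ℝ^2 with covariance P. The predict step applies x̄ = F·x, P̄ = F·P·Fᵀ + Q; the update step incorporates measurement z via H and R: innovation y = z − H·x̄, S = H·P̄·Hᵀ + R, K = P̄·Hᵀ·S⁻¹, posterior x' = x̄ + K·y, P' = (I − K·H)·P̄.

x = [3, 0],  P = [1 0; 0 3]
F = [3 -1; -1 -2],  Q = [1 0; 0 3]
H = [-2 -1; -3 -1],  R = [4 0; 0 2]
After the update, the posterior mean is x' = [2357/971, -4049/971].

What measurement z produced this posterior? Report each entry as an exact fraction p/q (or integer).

z = [-3, -2]

x̄ = F·x = [9, -3]
P̄ = F·P·Fᵀ + Q = [13 3; 3 16]
S = H·P̄·Hᵀ + R = [84 109; 109 153]
K = P̄·Hᵀ·S⁻¹ = [141/971 -367/971; -641/971 298/971]
x' − x̄ = [-6382/971, -1136/971] = K·y
y = (KᵀK)⁻¹·Kᵀ·(x' − x̄) = [12, 22]
z = y + H·x̄ = [12, 22] + [-15, -24] = [-3, -2]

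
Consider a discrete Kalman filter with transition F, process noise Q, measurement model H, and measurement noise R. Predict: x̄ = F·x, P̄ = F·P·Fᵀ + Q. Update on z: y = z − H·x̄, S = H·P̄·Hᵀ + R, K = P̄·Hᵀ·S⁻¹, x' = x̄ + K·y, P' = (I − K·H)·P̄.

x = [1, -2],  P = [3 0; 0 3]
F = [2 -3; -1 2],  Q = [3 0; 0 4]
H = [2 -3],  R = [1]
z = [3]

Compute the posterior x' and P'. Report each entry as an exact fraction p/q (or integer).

x' = [164/157, -50/157]
P' = [510/157 327/157; 327/157 907/628]

x̄ = F·x = [8, -5]
P̄ = F·P·Fᵀ + Q = [42 -24; -24 19]
y = z − H·x̄ = [-28]
S = H·P̄·Hᵀ + R = [628]
K = P̄·Hᵀ·S⁻¹ = [39/157; -105/628]
x' = x̄ + K·y = [164/157, -50/157]
P' = (I − K·H)·P̄ = [510/157 327/157; 327/157 907/628]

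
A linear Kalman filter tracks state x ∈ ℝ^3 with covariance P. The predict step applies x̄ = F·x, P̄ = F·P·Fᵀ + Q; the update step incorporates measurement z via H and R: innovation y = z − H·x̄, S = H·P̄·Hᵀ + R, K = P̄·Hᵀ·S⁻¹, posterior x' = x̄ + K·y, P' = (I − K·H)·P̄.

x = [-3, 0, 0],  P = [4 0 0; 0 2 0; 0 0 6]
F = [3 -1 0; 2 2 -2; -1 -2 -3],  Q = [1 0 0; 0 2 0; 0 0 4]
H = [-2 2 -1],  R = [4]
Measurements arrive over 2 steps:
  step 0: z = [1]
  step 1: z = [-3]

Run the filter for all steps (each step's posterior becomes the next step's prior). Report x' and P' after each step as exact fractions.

step 0: x̄ = F·x = [-9, -6, 3]
step 0: P̄ = F·P·Fᵀ + Q = [39 20 -8; 20 50 20; -8 20 70]
step 0: y = z − H·x̄ = [-2]
step 0: S = H·P̄·Hᵀ + R = [158]
step 0: K = P̄·Hᵀ·S⁻¹ = [-15/79; 20/79; -7/79]
step 0: x' = x̄ + K·y = [-681/79, -514/79, 251/79]
step 0: P' = (I − K·H)·P̄ = [2631/79 2180/79 -842/79; 2180/79 3150/79 1860/79; -842/79 1860/79 5432/79]
step 1: x̄ = F·x = [-1529/79, -2892/79, 956/79]
step 1: P̄ = F·P·Fᵀ + Q = [13828/79 26978/79 665/79; 26978/79 54306/79 1298/79; 665/79 1298/79 90423/79]
step 1: y = z − H·x̄ = [3445/79]
step 1: S = H·P̄·Hᵀ + R = [144919/79]
step 1: K = P̄·Hᵀ·S⁻¹ = [25635/144919; 53358/144919; -89157/144919]
step 1: x' = x̄ + K·y = [-1686944/144919, -2978322/144919, -2134219/144919]
step 1: P' = (I − K·H)·P̄ = [17047933/144919 32174588/144919 30150770/144919; 32174588/144919 63580950/144919 62599292/144919; 30150770/144919 62599292/144919 65253672/144919]

step 0: x' = [-681/79, -514/79, 251/79], P' = [2631/79 2180/79 -842/79; 2180/79 3150/79 1860/79; -842/79 1860/79 5432/79]
step 1: x' = [-1686944/144919, -2978322/144919, -2134219/144919], P' = [17047933/144919 32174588/144919 30150770/144919; 32174588/144919 63580950/144919 62599292/144919; 30150770/144919 62599292/144919 65253672/144919]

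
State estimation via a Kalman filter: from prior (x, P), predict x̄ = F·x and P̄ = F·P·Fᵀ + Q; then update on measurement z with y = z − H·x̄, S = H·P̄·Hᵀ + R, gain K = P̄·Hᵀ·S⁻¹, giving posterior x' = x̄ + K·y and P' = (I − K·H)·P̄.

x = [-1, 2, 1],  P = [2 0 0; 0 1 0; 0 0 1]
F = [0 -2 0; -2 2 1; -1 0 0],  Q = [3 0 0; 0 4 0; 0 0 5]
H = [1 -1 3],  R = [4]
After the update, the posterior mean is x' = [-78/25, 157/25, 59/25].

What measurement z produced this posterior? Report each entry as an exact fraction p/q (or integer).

z = [-2]

x̄ = F·x = [-4, 7, 1]
P̄ = F·P·Fᵀ + Q = [7 -4 0; -4 17 4; 0 4 7]
S = H·P̄·Hᵀ + R = [75]
K = P̄·Hᵀ·S⁻¹ = [11/75; -3/25; 17/75]
x' − x̄ = [22/25, -18/25, 34/25] = K·y
y = (KᵀK)⁻¹·Kᵀ·(x' − x̄) = [6]
z = y + H·x̄ = [6] + [-8] = [-2]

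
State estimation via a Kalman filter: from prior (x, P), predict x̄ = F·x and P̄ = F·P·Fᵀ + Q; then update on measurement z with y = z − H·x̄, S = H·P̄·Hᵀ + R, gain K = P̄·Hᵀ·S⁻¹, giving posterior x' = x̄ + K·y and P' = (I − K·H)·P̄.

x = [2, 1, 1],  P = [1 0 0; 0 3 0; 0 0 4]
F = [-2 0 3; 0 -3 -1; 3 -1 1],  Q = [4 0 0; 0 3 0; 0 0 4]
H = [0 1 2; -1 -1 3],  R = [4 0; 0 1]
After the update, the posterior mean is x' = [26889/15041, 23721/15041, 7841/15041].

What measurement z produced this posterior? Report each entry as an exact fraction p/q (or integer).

x̄ = F·x = [-1, -4, 6]
P̄ = F·P·Fᵀ + Q = [44 -12 6; -12 34 5; 6 5 20]
S = H·P̄·Hᵀ + R = [138 91; 91 169]
K = P̄·Hᵀ·S⁻¹ = [98/1157 -1932/15041; 621/1157 -4970/15041; 242/1157 2667/15041]
x' − x̄ = [41930/15041, 83885/15041, -82405/15041] = K·y
y = (KᵀK)⁻¹·Kᵀ·(x' − x̄) = [-5, -25]
z = y + H·x̄ = [-5, -25] + [8, 23] = [3, -2]

z = [3, -2]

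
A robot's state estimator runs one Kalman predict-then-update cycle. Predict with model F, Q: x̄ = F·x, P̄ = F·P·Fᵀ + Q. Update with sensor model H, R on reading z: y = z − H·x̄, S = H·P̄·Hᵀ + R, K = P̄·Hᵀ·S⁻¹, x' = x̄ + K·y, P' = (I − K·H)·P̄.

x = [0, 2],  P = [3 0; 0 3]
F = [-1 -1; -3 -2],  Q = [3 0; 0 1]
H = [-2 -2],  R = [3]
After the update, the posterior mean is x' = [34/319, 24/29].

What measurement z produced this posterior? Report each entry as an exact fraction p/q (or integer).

z = [-2]

x̄ = F·x = [-2, -4]
P̄ = F·P·Fᵀ + Q = [9 15; 15 40]
S = H·P̄·Hᵀ + R = [319]
K = P̄·Hᵀ·S⁻¹ = [-48/319; -10/29]
x' − x̄ = [672/319, 140/29] = K·y
y = (KᵀK)⁻¹·Kᵀ·(x' − x̄) = [-14]
z = y + H·x̄ = [-14] + [12] = [-2]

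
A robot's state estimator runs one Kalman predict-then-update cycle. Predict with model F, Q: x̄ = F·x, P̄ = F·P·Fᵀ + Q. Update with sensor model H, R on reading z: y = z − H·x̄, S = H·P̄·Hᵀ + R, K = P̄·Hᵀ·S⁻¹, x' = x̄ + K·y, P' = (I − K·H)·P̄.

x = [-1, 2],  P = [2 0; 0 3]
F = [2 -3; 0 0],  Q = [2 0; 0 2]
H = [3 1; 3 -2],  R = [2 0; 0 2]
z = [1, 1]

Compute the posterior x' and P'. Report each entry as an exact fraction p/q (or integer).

x̄ = F·x = [-8, 0]
P̄ = F·P·Fᵀ + Q = [37 0; 0 2]
y = z − H·x̄ = [25, 25]
S = H·P̄·Hᵀ + R = [337 329; 329 343]
K = P̄·Hᵀ·S⁻¹ = [37/175 148/1225; 143/525 -1003/3675]
x' = x̄ + K·y = [15/49, -2/147]
P' = (I − K·H)·P̄ = [148/1225 74/1225; 74/1225 1336/3675]

x' = [15/49, -2/147]
P' = [148/1225 74/1225; 74/1225 1336/3675]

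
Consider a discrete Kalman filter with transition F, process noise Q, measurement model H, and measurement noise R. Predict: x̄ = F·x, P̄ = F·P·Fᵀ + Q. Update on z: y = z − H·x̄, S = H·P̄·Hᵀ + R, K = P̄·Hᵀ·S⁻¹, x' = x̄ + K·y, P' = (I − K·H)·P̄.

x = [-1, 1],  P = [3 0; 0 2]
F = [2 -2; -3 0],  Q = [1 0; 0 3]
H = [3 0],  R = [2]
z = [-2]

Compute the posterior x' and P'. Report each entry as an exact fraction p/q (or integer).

x̄ = F·x = [-4, 3]
P̄ = F·P·Fᵀ + Q = [21 -18; -18 30]
y = z − H·x̄ = [10]
S = H·P̄·Hᵀ + R = [191]
K = P̄·Hᵀ·S⁻¹ = [63/191; -54/191]
x' = x̄ + K·y = [-134/191, 33/191]
P' = (I − K·H)·P̄ = [42/191 -36/191; -36/191 2814/191]

x' = [-134/191, 33/191]
P' = [42/191 -36/191; -36/191 2814/191]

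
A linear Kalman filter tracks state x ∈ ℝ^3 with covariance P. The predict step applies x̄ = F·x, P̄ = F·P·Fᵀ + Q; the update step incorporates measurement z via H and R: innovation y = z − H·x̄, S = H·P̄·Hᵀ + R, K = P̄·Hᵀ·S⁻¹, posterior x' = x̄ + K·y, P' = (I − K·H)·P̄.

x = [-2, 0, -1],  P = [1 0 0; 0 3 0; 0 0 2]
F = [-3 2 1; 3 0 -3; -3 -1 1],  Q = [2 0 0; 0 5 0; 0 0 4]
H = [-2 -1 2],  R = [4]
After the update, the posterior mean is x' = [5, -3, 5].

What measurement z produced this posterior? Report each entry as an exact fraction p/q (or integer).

z = [3]

x̄ = F·x = [5, -3, 5]
P̄ = F·P·Fᵀ + Q = [25 -15 5; -15 32 -15; 5 -15 18]
S = H·P̄·Hᵀ + R = [168]
K = P̄·Hᵀ·S⁻¹ = [-25/168; -4/21; 41/168]
x' − x̄ = [0, 0, 0] = K·y
y = (KᵀK)⁻¹·Kᵀ·(x' − x̄) = [0]
z = y + H·x̄ = [0] + [3] = [3]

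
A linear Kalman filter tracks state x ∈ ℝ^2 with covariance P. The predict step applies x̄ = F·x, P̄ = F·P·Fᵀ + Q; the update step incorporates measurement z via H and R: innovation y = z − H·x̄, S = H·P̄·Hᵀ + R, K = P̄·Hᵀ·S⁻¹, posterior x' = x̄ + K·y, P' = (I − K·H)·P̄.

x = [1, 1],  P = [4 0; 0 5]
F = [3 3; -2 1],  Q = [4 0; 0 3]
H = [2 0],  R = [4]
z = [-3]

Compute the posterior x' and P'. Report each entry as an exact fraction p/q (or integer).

x' = [-243/172, -37/172]
P' = [85/86 -9/86; -9/86 1983/86]

x̄ = F·x = [6, -1]
P̄ = F·P·Fᵀ + Q = [85 -9; -9 24]
y = z − H·x̄ = [-15]
S = H·P̄·Hᵀ + R = [344]
K = P̄·Hᵀ·S⁻¹ = [85/172; -9/172]
x' = x̄ + K·y = [-243/172, -37/172]
P' = (I − K·H)·P̄ = [85/86 -9/86; -9/86 1983/86]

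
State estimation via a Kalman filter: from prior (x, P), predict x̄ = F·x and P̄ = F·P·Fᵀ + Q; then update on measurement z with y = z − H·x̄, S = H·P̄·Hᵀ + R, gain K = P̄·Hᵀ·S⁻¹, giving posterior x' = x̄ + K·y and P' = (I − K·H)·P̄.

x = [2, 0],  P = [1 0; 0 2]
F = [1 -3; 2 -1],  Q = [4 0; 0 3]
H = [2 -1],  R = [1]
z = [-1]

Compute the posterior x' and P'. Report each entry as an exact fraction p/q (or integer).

x̄ = F·x = [2, 4]
P̄ = F·P·Fᵀ + Q = [23 8; 8 9]
y = z − H·x̄ = [-1]
S = H·P̄·Hᵀ + R = [70]
K = P̄·Hᵀ·S⁻¹ = [19/35; 1/10]
x' = x̄ + K·y = [51/35, 39/10]
P' = (I − K·H)·P̄ = [83/35 21/5; 21/5 83/10]

x' = [51/35, 39/10]
P' = [83/35 21/5; 21/5 83/10]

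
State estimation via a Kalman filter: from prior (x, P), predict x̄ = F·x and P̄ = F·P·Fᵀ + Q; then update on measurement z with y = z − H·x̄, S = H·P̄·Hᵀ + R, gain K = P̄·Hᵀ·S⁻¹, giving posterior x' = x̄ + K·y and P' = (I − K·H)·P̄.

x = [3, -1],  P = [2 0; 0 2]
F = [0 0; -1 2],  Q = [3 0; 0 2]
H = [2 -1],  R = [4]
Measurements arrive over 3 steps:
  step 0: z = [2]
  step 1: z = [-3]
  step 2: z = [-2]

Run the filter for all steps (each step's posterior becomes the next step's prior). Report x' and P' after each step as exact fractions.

step 0: x̄ = F·x = [0, -5]
step 0: P̄ = F·P·Fᵀ + Q = [3 0; 0 12]
step 0: y = z − H·x̄ = [-3]
step 0: S = H·P̄·Hᵀ + R = [28]
step 0: K = P̄·Hᵀ·S⁻¹ = [3/14; -3/7]
step 0: x' = x̄ + K·y = [-9/14, -26/7]
step 0: P' = (I − K·H)·P̄ = [12/7 18/7; 18/7 48/7]
step 1: x̄ = F·x = [0, -95/14]
step 1: P̄ = F·P·Fᵀ + Q = [3 0; 0 146/7]
step 1: y = z − H·x̄ = [-137/14]
step 1: S = H·P̄·Hᵀ + R = [258/7]
step 1: K = P̄·Hᵀ·S⁻¹ = [7/43; -73/129]
step 1: x' = x̄ + K·y = [-137/86, -161/129]
step 1: P' = (I − K·H)·P̄ = [87/43 146/43; 146/43 1168/129]
step 2: x̄ = F·x = [0, -233/258]
step 2: P̄ = F·P·Fᵀ + Q = [3 0; 0 3439/129]
step 2: y = z − H·x̄ = [-749/258]
step 2: S = H·P̄·Hᵀ + R = [5503/129]
step 2: K = P̄·Hᵀ·S⁻¹ = [774/5503; -3439/5503]
step 2: x' = x̄ + K·y = [-2247/5503, 5014/5503]
step 2: P' = (I − K·H)·P̄ = [11865/5503 20634/5503; 20634/5503 55024/5503]

step 0: x' = [-9/14, -26/7], P' = [12/7 18/7; 18/7 48/7]
step 1: x' = [-137/86, -161/129], P' = [87/43 146/43; 146/43 1168/129]
step 2: x' = [-2247/5503, 5014/5503], P' = [11865/5503 20634/5503; 20634/5503 55024/5503]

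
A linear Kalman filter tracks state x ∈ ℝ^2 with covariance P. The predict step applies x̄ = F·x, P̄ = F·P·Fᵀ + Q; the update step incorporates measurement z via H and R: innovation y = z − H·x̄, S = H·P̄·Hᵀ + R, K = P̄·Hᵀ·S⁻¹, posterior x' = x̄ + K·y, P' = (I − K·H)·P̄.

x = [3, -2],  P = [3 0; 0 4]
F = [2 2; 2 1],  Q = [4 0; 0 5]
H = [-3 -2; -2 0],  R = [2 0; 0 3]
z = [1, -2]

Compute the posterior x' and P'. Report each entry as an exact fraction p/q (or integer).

x̄ = F·x = [2, 4]
P̄ = F·P·Fᵀ + Q = [32 20; 20 21]
y = z − H·x̄ = [15, 2]
S = H·P̄·Hᵀ + R = [614 272; 272 131]
K = P̄·Hᵀ·S⁻¹ = [-68/1075 -384/1075; -1241/3225 1592/3225]
x' = x̄ + K·y = [362/1075, -2531/3225]
P' = (I − K·H)·P̄ = [576/1075 -796/1075; -796/1075 4823/3225]

x' = [362/1075, -2531/3225]
P' = [576/1075 -796/1075; -796/1075 4823/3225]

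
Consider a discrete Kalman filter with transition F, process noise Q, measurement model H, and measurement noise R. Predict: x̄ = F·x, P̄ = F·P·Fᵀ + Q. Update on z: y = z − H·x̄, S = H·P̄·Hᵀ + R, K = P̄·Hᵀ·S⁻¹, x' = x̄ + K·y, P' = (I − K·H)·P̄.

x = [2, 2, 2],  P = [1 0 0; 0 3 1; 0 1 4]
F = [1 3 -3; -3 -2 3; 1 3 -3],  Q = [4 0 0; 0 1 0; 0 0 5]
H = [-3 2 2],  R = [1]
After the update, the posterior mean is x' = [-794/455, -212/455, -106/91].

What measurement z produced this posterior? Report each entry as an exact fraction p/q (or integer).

x̄ = F·x = [2, -4, 2]
P̄ = F·P·Fᵀ + Q = [50 -42 46; -42 46 -42; 46 -42 51]
S = H·P̄·Hᵀ + R = [455]
K = P̄·Hᵀ·S⁻¹ = [-142/455; 134/455; -24/91]
x' − x̄ = [-1704/455, 1608/455, -288/91] = K·y
y = (KᵀK)⁻¹·Kᵀ·(x' − x̄) = [12]
z = y + H·x̄ = [12] + [-10] = [2]

z = [2]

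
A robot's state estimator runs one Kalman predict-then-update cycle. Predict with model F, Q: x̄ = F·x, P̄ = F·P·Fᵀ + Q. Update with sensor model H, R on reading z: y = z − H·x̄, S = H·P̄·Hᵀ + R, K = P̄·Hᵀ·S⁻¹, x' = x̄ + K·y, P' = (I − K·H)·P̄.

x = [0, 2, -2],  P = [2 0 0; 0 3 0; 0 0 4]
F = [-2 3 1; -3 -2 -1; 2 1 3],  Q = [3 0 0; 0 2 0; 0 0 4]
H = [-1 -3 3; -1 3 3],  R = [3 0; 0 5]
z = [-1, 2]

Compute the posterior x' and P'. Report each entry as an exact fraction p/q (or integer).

x' = [118741/108253, 46186/108253, 49658/108253]
P' = [3975234/108253 -13786/108253 1314829/108253; -13786/108253 71164/324759 3470/324759; 1314829/108253 3470/324759 1375909/324759]

x̄ = F·x = [4, -2, -4]
P̄ = F·P·Fᵀ + Q = [42 -10 13; -10 36 -30; 13 -30 51]
y = z − H·x̄ = [9, 24]
S = H·P̄·Hᵀ + R = [1230 99; 99 272]
K = P̄·Hᵀ·S⁻¹ = [3537/108253 -14421/108253; -53908/324759 17684/108253; 57610/324759 12910/108253]
x' = x̄ + K·y = [118741/108253, 46186/108253, 49658/108253]
P' = (I − K·H)·P̄ = [3975234/108253 -13786/108253 1314829/108253; -13786/108253 71164/324759 3470/324759; 1314829/108253 3470/324759 1375909/324759]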